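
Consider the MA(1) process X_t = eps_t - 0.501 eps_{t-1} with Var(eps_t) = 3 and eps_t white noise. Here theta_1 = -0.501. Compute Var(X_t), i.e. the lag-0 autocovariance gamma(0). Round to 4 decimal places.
\gamma(0) = 3.7530

For an MA(q) process X_t = eps_t + sum_i theta_i eps_{t-i} with
Var(eps_t) = sigma^2, the variance is
  gamma(0) = sigma^2 * (1 + sum_i theta_i^2).
  sum_i theta_i^2 = (-0.501)^2 = 0.251001.
  gamma(0) = 3 * (1 + 0.251001) = 3 * 1.251001 = 3.753003, which rounds to 3.7530.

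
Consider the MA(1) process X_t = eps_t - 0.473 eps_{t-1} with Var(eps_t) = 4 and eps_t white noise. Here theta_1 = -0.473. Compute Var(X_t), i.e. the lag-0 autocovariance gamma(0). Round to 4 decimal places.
\gamma(0) = 4.8949

For an MA(q) process X_t = eps_t + sum_i theta_i eps_{t-i} with
Var(eps_t) = sigma^2, the variance is
  gamma(0) = sigma^2 * (1 + sum_i theta_i^2).
  sum_i theta_i^2 = (-0.473)^2 = 0.223729.
  gamma(0) = 4 * (1 + 0.223729) = 4 * 1.223729 = 4.894916, which rounds to 4.8949.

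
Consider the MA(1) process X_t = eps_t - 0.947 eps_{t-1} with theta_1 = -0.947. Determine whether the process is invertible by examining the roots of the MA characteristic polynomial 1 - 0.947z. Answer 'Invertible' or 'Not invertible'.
\text{Invertible}

The MA(q) characteristic polynomial is P(z) = 1 - 0.947z.
Invertibility requires all roots to lie outside the unit circle, i.e. |z| > 1 for every root.
This is linear in z: 1 + (-0.947) z = 0  =>  z = -1/(-0.947) = 1.055966,  |z| = 1.055966.
Moduli of all roots: 1.0560.
All moduli strictly greater than 1? Yes.
Verdict: Invertible.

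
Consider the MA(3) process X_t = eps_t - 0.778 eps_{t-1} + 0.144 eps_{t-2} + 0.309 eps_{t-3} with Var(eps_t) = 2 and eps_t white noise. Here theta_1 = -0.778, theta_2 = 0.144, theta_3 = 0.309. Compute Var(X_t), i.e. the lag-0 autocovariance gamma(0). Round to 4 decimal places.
\gamma(0) = 3.4430

For an MA(q) process X_t = eps_t + sum_i theta_i eps_{t-i} with
Var(eps_t) = sigma^2, the variance is
  gamma(0) = sigma^2 * (1 + sum_i theta_i^2).
  sum_i theta_i^2 = (-0.778)^2 + (0.144)^2 + (0.309)^2 = 0.605284 + 0.020736 + 0.095481 = 0.721501.
  gamma(0) = 2 * (1 + 0.721501) = 2 * 1.721501 = 3.443002, which rounds to 3.4430.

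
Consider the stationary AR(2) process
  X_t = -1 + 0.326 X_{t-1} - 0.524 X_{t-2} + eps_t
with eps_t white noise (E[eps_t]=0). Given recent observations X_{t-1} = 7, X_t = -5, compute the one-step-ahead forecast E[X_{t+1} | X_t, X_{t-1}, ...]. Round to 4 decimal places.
E[X_{t+1} \mid \mathcal F_t] = -6.2980

For an AR(p) model X_t = c + sum_i phi_i X_{t-i} + eps_t, the
one-step-ahead conditional mean is
  E[X_{t+1} | X_t, ...] = c + sum_i phi_i X_{t+1-i}.
Substitute known values:
  E[X_{t+1} | ...] = -1 + (0.326) * (-5) + (-0.524) * (7)
                   = -6.2980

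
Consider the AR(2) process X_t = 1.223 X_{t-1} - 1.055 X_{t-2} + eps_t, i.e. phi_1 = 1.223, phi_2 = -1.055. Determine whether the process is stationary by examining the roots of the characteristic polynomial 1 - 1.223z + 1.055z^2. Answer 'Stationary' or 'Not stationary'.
\text{Not stationary}

The AR(p) characteristic polynomial is P(z) = 1 - 1.223z + 1.055z^2.
Stationarity requires all roots to lie outside the unit circle, i.e. |z| > 1 for every root.
Set 1 + (-1.223) z + (1.055) z^2 = 0, i.e. a z^2 + b z + c = 0 with a = 1.055, b = -1.223, c = 1.
Discriminant D = b^2 - 4ac = (-1.223)^2 - 4*(1.055)*1 = 1.495729 - (4.22) = -2.724271.
D < 0, so the roots are the complex-conjugate pair z = (-b +/- i sqrt(-D)) / (2a) = 0.5796 +/- 0.7822i.
For a conjugate pair |z|^2 = z * conj(z) = (product of roots) = c/a = 1/(1.055) = 0.947867, so |z| = sqrt(0.947867) = 0.9736 for both roots.
Moduli of all roots: 0.9736, 0.9736.
All moduli strictly greater than 1? No.
Verdict: Not stationary.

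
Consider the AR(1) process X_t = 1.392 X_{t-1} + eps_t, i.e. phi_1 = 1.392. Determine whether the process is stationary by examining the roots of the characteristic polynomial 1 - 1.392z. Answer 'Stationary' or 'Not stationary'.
\text{Not stationary}

The AR(p) characteristic polynomial is P(z) = 1 - 1.392z.
Stationarity requires all roots to lie outside the unit circle, i.e. |z| > 1 for every root.
This is linear in z: 1 + (-1.392) z = 0  =>  z = -1/(-1.392) = 0.718391,  |z| = 0.718391.
Moduli of all roots: 0.7184.
All moduli strictly greater than 1? No.
Verdict: Not stationary.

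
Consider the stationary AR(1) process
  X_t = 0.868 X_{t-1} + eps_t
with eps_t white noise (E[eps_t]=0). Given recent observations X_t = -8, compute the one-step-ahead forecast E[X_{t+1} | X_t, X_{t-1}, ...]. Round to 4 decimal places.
E[X_{t+1} \mid \mathcal F_t] = -6.9440

For an AR(p) model X_t = c + sum_i phi_i X_{t-i} + eps_t, the
one-step-ahead conditional mean is
  E[X_{t+1} | X_t, ...] = c + sum_i phi_i X_{t+1-i}.
Substitute known values:
  E[X_{t+1} | ...] = (0.868) * (-8)
                   = -6.9440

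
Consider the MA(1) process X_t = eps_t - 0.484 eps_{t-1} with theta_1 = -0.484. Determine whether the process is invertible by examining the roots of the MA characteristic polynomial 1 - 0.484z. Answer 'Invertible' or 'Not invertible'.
\text{Invertible}

The MA(q) characteristic polynomial is P(z) = 1 - 0.484z.
Invertibility requires all roots to lie outside the unit circle, i.e. |z| > 1 for every root.
This is linear in z: 1 + (-0.484) z = 0  =>  z = -1/(-0.484) = 2.066116,  |z| = 2.066116.
Moduli of all roots: 2.0661.
All moduli strictly greater than 1? Yes.
Verdict: Invertible.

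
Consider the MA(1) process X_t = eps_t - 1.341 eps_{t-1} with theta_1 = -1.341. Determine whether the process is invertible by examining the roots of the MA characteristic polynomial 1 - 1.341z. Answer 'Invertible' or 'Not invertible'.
\text{Not invertible}

The MA(q) characteristic polynomial is P(z) = 1 - 1.341z.
Invertibility requires all roots to lie outside the unit circle, i.e. |z| > 1 for every root.
This is linear in z: 1 + (-1.341) z = 0  =>  z = -1/(-1.341) = 0.745712,  |z| = 0.745712.
Moduli of all roots: 0.7457.
All moduli strictly greater than 1? No.
Verdict: Not invertible.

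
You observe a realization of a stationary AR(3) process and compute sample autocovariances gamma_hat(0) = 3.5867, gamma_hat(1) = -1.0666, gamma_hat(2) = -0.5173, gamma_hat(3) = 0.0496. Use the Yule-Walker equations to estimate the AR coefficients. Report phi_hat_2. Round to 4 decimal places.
\hat\phi_{2} = -0.3060

The Yule-Walker equations for an AR(p) process read, in matrix form,
  Gamma_p phi = r_p,   with   (Gamma_p)_{ij} = gamma(|i - j|),
                       (r_p)_i = gamma(i),   i,j = 1..p.
Substitute the sample gammas (Toeplitz matrix and right-hand side of size 3):
  Gamma_p = [[3.5867, -1.0666, -0.5173], [-1.0666, 3.5867, -1.0666], [-0.5173, -1.0666, 3.5867]]
  r_p     = [-1.0666, -0.5173, 0.0496]
Written out (R1..R3):
  (R1) 3.5867 phi_1 - 1.0666 phi_2 - 0.5173 phi_3 = -1.0666
  (R2) -1.0666 phi_1 + 3.5867 phi_2 - 1.0666 phi_3 = -0.5173
  (R3) -0.5173 phi_1 - 1.0666 phi_2 + 3.5867 phi_3 = 0.0496
Gaussian elimination:
  R2 <- R2 - (-1.0666/3.5867) R1 = R2 - (-0.297376) R1:  3.269518 phi_2 - 1.220433 phi_3 = -0.834482
  R3 <- R3 - (-0.5173/3.5867) R1 = R3 - (-0.144227) R1:  -1.220433 phi_2 + 3.512091 phi_3 = -0.104233
  R3 <- R3 - (-1.220433/3.269518) R2 = R3 - (-0.373276) R2:  3.056533 phi_3 = -0.415725
Back-substitution:
  phi_hat_3 = -0.415725 / 3.056533 = -0.136012
  phi_hat_2 = (-0.834482 - (-1.220433)(-0.136012)) / 3.269518 = -0.306001
  phi_hat_1 = (-1.0666 - (-1.0666)(-0.306001) - (-0.5173)(-0.136012)) / 3.5867 = -0.40799
So phi_hat = [-0.4080, -0.3060, -0.1360].
Therefore phi_hat_2 = -0.3060.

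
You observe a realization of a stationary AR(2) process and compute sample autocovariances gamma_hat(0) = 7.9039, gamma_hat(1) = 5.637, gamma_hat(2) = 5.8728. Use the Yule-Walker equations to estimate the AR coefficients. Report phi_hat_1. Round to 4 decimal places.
\hat\phi_{1} = 0.3730

The Yule-Walker equations for an AR(p) process read, in matrix form,
  Gamma_p phi = r_p,   with   (Gamma_p)_{ij} = gamma(|i - j|),
                       (r_p)_i = gamma(i),   i,j = 1..p.
Substitute the sample gammas (Toeplitz matrix and right-hand side of size 2):
  Gamma_p = [[7.9039, 5.637], [5.637, 7.9039]]
  r_p     = [5.637, 5.8728]
Written out:
  7.9039 phi_1 + 5.637 phi_2 = 5.637
  5.637 phi_1 + 7.9039 phi_2 = 5.8728
Solve by Cramer's rule:
  det = gamma(0)^2 - gamma(1)^2 = (7.9039)^2 - (5.637)^2 = 62.47163521 - 31.775769 = 30.69586621
  phi_hat_1 = [gamma(1) gamma(0) - gamma(1) gamma(2)] / det = [(5.637)(7.9039) - (5.637)(5.8728)] / 30.69586621 = 11.4493107 / 30.69586621 = 0.373
  phi_hat_2 = [gamma(0) gamma(2) - gamma(1)^2] / det = [(7.9039)(5.8728) - (5.637)^2] / 30.69586621 = 14.64225492 / 30.69586621 = 0.477
So phi_hat = [0.3730, 0.4770].
Therefore phi_hat_1 = 0.3730.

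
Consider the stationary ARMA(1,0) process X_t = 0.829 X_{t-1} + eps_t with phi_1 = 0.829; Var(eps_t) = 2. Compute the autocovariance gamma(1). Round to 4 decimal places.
\gamma(1) = 5.3012

Multiply the model equation by X_{t-k} and take expectations. With theta_0 = psi_0 = 1 and psi_j the MA(infinity) weights, this gives
  gamma(k) - sum_i phi_i gamma(k-i) = c_k,
  c_k = sigma^2 * sum_{j=k..q} theta_j psi_{j-k}   (c_k = 0 for k > q),
using gamma(-m) = gamma(m).
Pure AR (q = 0): c_0 = sigma^2 = 2, c_k = 0 for k >= 1.
Equations for k = 0 and k = 1 (AR order 1):
  gamma(0) = phi_1 gamma(1) + c_0
  gamma(1) = phi_1 gamma(0) + c_1
Substituting the second into the first: gamma(0) (1 - phi_1^2) = c_0 + phi_1 c_1, so
  gamma(0) = c_0 / (1 - phi_1^2) = 2 / (1 - (0.829)^2) = 2 / 0.312759 = 6.3947.
  gamma(1) = phi_1 gamma(0) = (0.829)(6.3947) = 5.301206.
Therefore gamma(1) = 5.3012 (to 4 decimal places).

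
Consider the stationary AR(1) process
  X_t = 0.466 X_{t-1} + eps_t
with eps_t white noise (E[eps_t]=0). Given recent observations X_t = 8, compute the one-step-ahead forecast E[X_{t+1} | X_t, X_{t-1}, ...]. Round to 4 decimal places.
E[X_{t+1} \mid \mathcal F_t] = 3.7280

For an AR(p) model X_t = c + sum_i phi_i X_{t-i} + eps_t, the
one-step-ahead conditional mean is
  E[X_{t+1} | X_t, ...] = c + sum_i phi_i X_{t+1-i}.
Substitute known values:
  E[X_{t+1} | ...] = (0.466) * (8)
                   = 3.7280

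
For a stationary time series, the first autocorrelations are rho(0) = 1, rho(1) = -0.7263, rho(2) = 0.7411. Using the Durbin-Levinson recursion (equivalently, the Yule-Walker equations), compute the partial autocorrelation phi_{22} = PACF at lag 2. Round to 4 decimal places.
\phi_{22} = 0.4520

The PACF at lag k is phi_{kk}, the last component of the solution
to the Yule-Walker system G_k phi = r_k where
  (G_k)_{ij} = rho(|i - j|), (r_k)_i = rho(i), i,j = 1..k.
Equivalently, Durbin-Levinson gives phi_{kk} iteratively:
  phi_{11} = rho(1)
  phi_{kk} = [rho(k) - sum_{j=1..k-1} phi_{k-1,j} rho(k-j)]
            / [1 - sum_{j=1..k-1} phi_{k-1,j} rho(j)],
  phi_{k,j} = phi_{k-1,j} - phi_{kk} phi_{k-1,k-j},  j = 1..k-1.
Step k = 1:
  phi_11 = rho(1) = -0.7263.
Step k = 2:
  phi_22 = [rho(2) - phi_11 rho(1)] / [1 - phi_11 rho(1)] = [0.7411 - (-0.7263)(-0.7263)] / [1 - (-0.7263)(-0.7263)]
         = 0.21358831 / 0.47248831 = 0.452.
Therefore phi_{22} = 0.4520.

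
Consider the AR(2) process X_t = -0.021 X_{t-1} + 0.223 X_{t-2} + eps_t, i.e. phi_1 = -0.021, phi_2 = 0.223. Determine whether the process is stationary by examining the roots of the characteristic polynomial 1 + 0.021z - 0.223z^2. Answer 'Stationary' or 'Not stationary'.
\text{Stationary}

The AR(p) characteristic polynomial is P(z) = 1 + 0.021z - 0.223z^2.
Stationarity requires all roots to lie outside the unit circle, i.e. |z| > 1 for every root.
Set 1 + (0.021) z + (-0.223) z^2 = 0, i.e. a z^2 + b z + c = 0 with a = -0.223, b = 0.021, c = 1.
Discriminant D = b^2 - 4ac = (0.021)^2 - 4*(-0.223)*1 = 0.000441 - (-0.892) = 0.892441.
D >= 0, so the roots are real: z = (-b +/- sqrt(D)) / (2a) = (-0.021 +/- 0.944691) / (-0.446).
  z_1 = (-0.021 + 0.944691) / (-0.446) = -2.0711,   |z_1| = 2.0711.
  z_2 = (-0.021 - 0.944691) / (-0.446) = 2.1652,   |z_2| = 2.1652.
Moduli of all roots: 2.0711, 2.1652.
All moduli strictly greater than 1? Yes.
Verdict: Stationary.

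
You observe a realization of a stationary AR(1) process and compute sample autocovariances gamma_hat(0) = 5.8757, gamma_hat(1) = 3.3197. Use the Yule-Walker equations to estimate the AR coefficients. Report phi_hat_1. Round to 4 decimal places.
\hat\phi_{1} = 0.5650

The Yule-Walker equations for an AR(p) process read, in matrix form,
  Gamma_p phi = r_p,   with   (Gamma_p)_{ij} = gamma(|i - j|),
                       (r_p)_i = gamma(i),   i,j = 1..p.
Substitute the sample gammas (Toeplitz matrix and right-hand side of size 1):
  Gamma_p = [[5.8757]]
  r_p     = [3.3197]
With p = 1 this is the single equation gamma(0) phi_1 = gamma(1):
  phi_hat_1 = gamma(1) / gamma(0) = 3.3197 / 5.8757 = 0.5650.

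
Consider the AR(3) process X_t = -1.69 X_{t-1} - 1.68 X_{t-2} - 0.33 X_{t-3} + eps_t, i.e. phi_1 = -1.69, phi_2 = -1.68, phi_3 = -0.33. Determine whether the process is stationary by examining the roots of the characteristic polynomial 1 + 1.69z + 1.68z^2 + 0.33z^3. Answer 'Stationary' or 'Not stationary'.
\text{Not stationary}

The AR(p) characteristic polynomial is P(z) = 1 + 1.69z + 1.68z^2 + 0.33z^3.
Stationarity requires all roots to lie outside the unit circle, i.e. |z| > 1 for every root.
Degree 3: look for a simple real root z0 first, then factor out (1 - z/z0) and solve the remaining quadratic.
Testing z0 = -4: P(-4) = 1 + (1.69)(-4) + (1.68)(-4)^2 + (0.33)(-4)^3
  = 1 + (-6.76) + (26.88) + (-21.12) = 0.  So z_0 = -4 is a root, |z_0| = 4.
Divide out the factor (1 + 0.25 z) = (1 - z/z0) (since 1/z0 = -0.25):
  P(z) = (1 + 0.25 z)(1 + (1.44) z + (1.32) z^2)
  [check: z-coef 1.44 - (-0.25) = 1.69; z^2-coef 1.32 - (-0.25)(1.44) = 1.68; z^3-coef -(-0.25)(1.32) = 0.33.]
Remaining roots from the quadratic factor 1 + (1.44) z + (1.32) z^2:
  Set 1 + (1.44) z + (1.32) z^2 = 0, i.e. a z^2 + b z + c = 0 with a = 1.32, b = 1.44, c = 1.
  Discriminant D = b^2 - 4ac = (1.44)^2 - 4*(1.32)*1 = 2.0736 - (5.28) = -3.2064.
  D < 0, so the roots are the complex-conjugate pair z = (-b +/- i sqrt(-D)) / (2a) = -0.5455 +/- 0.6783i.
  For a conjugate pair |z|^2 = z * conj(z) = (product of roots) = c/a = 1/(1.32) = 0.757576, so |z| = sqrt(0.757576) = 0.8704 for both roots.
Moduli of all roots: 4.0000, 0.8704, 0.8704.
All moduli strictly greater than 1? No.
Verdict: Not stationary.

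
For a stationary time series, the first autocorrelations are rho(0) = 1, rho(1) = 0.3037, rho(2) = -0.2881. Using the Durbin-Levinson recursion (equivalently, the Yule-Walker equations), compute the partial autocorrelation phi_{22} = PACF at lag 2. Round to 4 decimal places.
\phi_{22} = -0.4190

The PACF at lag k is phi_{kk}, the last component of the solution
to the Yule-Walker system G_k phi = r_k where
  (G_k)_{ij} = rho(|i - j|), (r_k)_i = rho(i), i,j = 1..k.
Equivalently, Durbin-Levinson gives phi_{kk} iteratively:
  phi_{11} = rho(1)
  phi_{kk} = [rho(k) - sum_{j=1..k-1} phi_{k-1,j} rho(k-j)]
            / [1 - sum_{j=1..k-1} phi_{k-1,j} rho(j)],
  phi_{k,j} = phi_{k-1,j} - phi_{kk} phi_{k-1,k-j},  j = 1..k-1.
Step k = 1:
  phi_11 = rho(1) = 0.3037.
Step k = 2:
  phi_22 = [rho(2) - phi_11 rho(1)] / [1 - phi_11 rho(1)] = [-0.2881 - (0.3037)(0.3037)] / [1 - (0.3037)(0.3037)]
         = -0.38033369 / 0.90776631 = -0.419.
Therefore phi_{22} = -0.4190.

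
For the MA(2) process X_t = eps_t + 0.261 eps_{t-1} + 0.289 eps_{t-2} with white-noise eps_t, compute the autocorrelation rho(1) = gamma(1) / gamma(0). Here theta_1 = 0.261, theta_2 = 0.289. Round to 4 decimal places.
\rho(1) = 0.2921

For an MA(q) process with theta_0 = 1, the autocovariance is
  gamma(k) = sigma^2 * sum_{i=0..q-k} theta_i * theta_{i+k},
and rho(k) = gamma(k) / gamma(0). Sigma^2 cancels.
  numerator   = (1)*(0.261) + (0.261)*(0.289) = 0.336429.
  denominator = (1)^2 + (0.261)^2 + (0.289)^2 = 1.151642.
  rho(1) = 0.336429 / 1.151642 = 0.2921.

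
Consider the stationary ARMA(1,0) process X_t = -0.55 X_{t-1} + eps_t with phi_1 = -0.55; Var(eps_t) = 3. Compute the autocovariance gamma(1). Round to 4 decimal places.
\gamma(1) = -2.3656

Multiply the model equation by X_{t-k} and take expectations. With theta_0 = psi_0 = 1 and psi_j the MA(infinity) weights, this gives
  gamma(k) - sum_i phi_i gamma(k-i) = c_k,
  c_k = sigma^2 * sum_{j=k..q} theta_j psi_{j-k}   (c_k = 0 for k > q),
using gamma(-m) = gamma(m).
Pure AR (q = 0): c_0 = sigma^2 = 3, c_k = 0 for k >= 1.
Equations for k = 0 and k = 1 (AR order 1):
  gamma(0) = phi_1 gamma(1) + c_0
  gamma(1) = phi_1 gamma(0) + c_1
Substituting the second into the first: gamma(0) (1 - phi_1^2) = c_0 + phi_1 c_1, so
  gamma(0) = c_0 / (1 - phi_1^2) = 3 / (1 - (-0.55)^2) = 3 / 0.6975 = 4.301075.
  gamma(1) = phi_1 gamma(0) = (-0.55)(4.301075) = -2.365591.
Therefore gamma(1) = -2.3656 (to 4 decimal places).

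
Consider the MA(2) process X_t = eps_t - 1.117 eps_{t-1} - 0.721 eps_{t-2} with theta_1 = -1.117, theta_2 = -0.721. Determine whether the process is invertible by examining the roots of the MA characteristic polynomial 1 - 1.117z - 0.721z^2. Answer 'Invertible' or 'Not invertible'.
\text{Not invertible}

The MA(q) characteristic polynomial is P(z) = 1 - 1.117z - 0.721z^2.
Invertibility requires all roots to lie outside the unit circle, i.e. |z| > 1 for every root.
Set 1 + (-1.117) z + (-0.721) z^2 = 0, i.e. a z^2 + b z + c = 0 with a = -0.721, b = -1.117, c = 1.
Discriminant D = b^2 - 4ac = (-1.117)^2 - 4*(-0.721)*1 = 1.247689 - (-2.884) = 4.131689.
D >= 0, so the roots are real: z = (-b +/- sqrt(D)) / (2a) = (1.117 +/- 2.032656) / (-1.442).
  z_1 = (1.117 + 2.032656) / (-1.442) = -2.1842,   |z_1| = 2.1842.
  z_2 = (1.117 - 2.032656) / (-1.442) = 0.635,   |z_2| = 0.635.
Moduli of all roots: 2.1842, 0.6350.
All moduli strictly greater than 1? No.
Verdict: Not invertible.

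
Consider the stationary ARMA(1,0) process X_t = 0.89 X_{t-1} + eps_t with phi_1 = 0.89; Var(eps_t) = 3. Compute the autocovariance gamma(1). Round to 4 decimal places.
\gamma(1) = 12.8427

Multiply the model equation by X_{t-k} and take expectations. With theta_0 = psi_0 = 1 and psi_j the MA(infinity) weights, this gives
  gamma(k) - sum_i phi_i gamma(k-i) = c_k,
  c_k = sigma^2 * sum_{j=k..q} theta_j psi_{j-k}   (c_k = 0 for k > q),
using gamma(-m) = gamma(m).
Pure AR (q = 0): c_0 = sigma^2 = 3, c_k = 0 for k >= 1.
Equations for k = 0 and k = 1 (AR order 1):
  gamma(0) = phi_1 gamma(1) + c_0
  gamma(1) = phi_1 gamma(0) + c_1
Substituting the second into the first: gamma(0) (1 - phi_1^2) = c_0 + phi_1 c_1, so
  gamma(0) = c_0 / (1 - phi_1^2) = 3 / (1 - (0.89)^2) = 3 / 0.2079 = 14.430014.
  gamma(1) = phi_1 gamma(0) = (0.89)(14.430014) = 12.842713.
Therefore gamma(1) = 12.8427 (to 4 decimal places).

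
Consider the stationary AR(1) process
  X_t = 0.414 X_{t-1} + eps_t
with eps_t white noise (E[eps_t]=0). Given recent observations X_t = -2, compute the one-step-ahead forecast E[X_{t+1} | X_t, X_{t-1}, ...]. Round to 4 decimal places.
E[X_{t+1} \mid \mathcal F_t] = -0.8280

For an AR(p) model X_t = c + sum_i phi_i X_{t-i} + eps_t, the
one-step-ahead conditional mean is
  E[X_{t+1} | X_t, ...] = c + sum_i phi_i X_{t+1-i}.
Substitute known values:
  E[X_{t+1} | ...] = (0.414) * (-2)
                   = -0.8280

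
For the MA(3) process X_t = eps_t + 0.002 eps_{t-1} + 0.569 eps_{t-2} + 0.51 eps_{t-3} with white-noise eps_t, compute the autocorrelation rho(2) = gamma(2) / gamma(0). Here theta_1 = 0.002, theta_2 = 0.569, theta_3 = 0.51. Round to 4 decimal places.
\rho(2) = 0.3599

For an MA(q) process with theta_0 = 1, the autocovariance is
  gamma(k) = sigma^2 * sum_{i=0..q-k} theta_i * theta_{i+k},
and rho(k) = gamma(k) / gamma(0). Sigma^2 cancels.
  numerator   = (1)*(0.569) + (0.002)*(0.51) = 0.57002.
  denominator = (1)^2 + (0.002)^2 + (0.569)^2 + (0.51)^2 = 1.583865.
  rho(2) = 0.57002 / 1.583865 = 0.3599.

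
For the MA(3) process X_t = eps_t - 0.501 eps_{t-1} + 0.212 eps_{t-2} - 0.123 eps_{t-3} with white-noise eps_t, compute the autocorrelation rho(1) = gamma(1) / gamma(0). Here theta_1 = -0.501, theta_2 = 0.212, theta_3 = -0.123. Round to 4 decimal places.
\rho(1) = -0.4830

For an MA(q) process with theta_0 = 1, the autocovariance is
  gamma(k) = sigma^2 * sum_{i=0..q-k} theta_i * theta_{i+k},
and rho(k) = gamma(k) / gamma(0). Sigma^2 cancels.
  numerator   = (1)*(-0.501) + (-0.501)*(0.212) + (0.212)*(-0.123) = -0.633288.
  denominator = (1)^2 + (-0.501)^2 + (0.212)^2 + (-0.123)^2 = 1.311074.
  rho(1) = -0.633288 / 1.311074 = -0.4830.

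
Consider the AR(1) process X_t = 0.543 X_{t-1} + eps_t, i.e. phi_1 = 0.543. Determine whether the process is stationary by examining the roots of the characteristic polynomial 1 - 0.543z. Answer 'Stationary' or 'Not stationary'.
\text{Stationary}

The AR(p) characteristic polynomial is P(z) = 1 - 0.543z.
Stationarity requires all roots to lie outside the unit circle, i.e. |z| > 1 for every root.
This is linear in z: 1 + (-0.543) z = 0  =>  z = -1/(-0.543) = 1.841621,  |z| = 1.841621.
Moduli of all roots: 1.8416.
All moduli strictly greater than 1? Yes.
Verdict: Stationary.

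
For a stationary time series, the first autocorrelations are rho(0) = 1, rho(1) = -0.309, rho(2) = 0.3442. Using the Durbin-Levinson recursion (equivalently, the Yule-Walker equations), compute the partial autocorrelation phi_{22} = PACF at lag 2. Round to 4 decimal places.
\phi_{22} = 0.2750

The PACF at lag k is phi_{kk}, the last component of the solution
to the Yule-Walker system G_k phi = r_k where
  (G_k)_{ij} = rho(|i - j|), (r_k)_i = rho(i), i,j = 1..k.
Equivalently, Durbin-Levinson gives phi_{kk} iteratively:
  phi_{11} = rho(1)
  phi_{kk} = [rho(k) - sum_{j=1..k-1} phi_{k-1,j} rho(k-j)]
            / [1 - sum_{j=1..k-1} phi_{k-1,j} rho(j)],
  phi_{k,j} = phi_{k-1,j} - phi_{kk} phi_{k-1,k-j},  j = 1..k-1.
Step k = 1:
  phi_11 = rho(1) = -0.309.
Step k = 2:
  phi_22 = [rho(2) - phi_11 rho(1)] / [1 - phi_11 rho(1)] = [0.3442 - (-0.309)(-0.309)] / [1 - (-0.309)(-0.309)]
         = 0.248719 / 0.904519 = 0.275.
Therefore phi_{22} = 0.2750.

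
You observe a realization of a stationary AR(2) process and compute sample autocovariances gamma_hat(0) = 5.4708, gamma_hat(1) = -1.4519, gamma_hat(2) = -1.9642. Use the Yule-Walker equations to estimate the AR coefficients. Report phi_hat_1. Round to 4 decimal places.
\hat\phi_{1} = -0.3880

The Yule-Walker equations for an AR(p) process read, in matrix form,
  Gamma_p phi = r_p,   with   (Gamma_p)_{ij} = gamma(|i - j|),
                       (r_p)_i = gamma(i),   i,j = 1..p.
Substitute the sample gammas (Toeplitz matrix and right-hand side of size 2):
  Gamma_p = [[5.4708, -1.4519], [-1.4519, 5.4708]]
  r_p     = [-1.4519, -1.9642]
Written out:
  5.4708 phi_1 - 1.4519 phi_2 = -1.4519
  -1.4519 phi_1 + 5.4708 phi_2 = -1.9642
Solve by Cramer's rule:
  det = gamma(0)^2 - gamma(1)^2 = (5.4708)^2 - (-1.4519)^2 = 29.92965264 - 2.10801361 = 27.82163903
  phi_hat_1 = [gamma(1) gamma(0) - gamma(1) gamma(2)] / det = [(-1.4519)(5.4708) - (-1.4519)(-1.9642)] / 27.82163903 = -10.7948765 / 27.82163903 = -0.388
  phi_hat_2 = [gamma(0) gamma(2) - gamma(1)^2] / det = [(5.4708)(-1.9642) - (-1.4519)^2] / 27.82163903 = -12.85375897 / 27.82163903 = -0.462
So phi_hat = [-0.3880, -0.4620].
Therefore phi_hat_1 = -0.3880.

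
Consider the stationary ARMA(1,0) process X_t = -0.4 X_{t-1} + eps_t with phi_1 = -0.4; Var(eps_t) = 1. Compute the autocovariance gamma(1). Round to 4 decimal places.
\gamma(1) = -0.4762

Multiply the model equation by X_{t-k} and take expectations. With theta_0 = psi_0 = 1 and psi_j the MA(infinity) weights, this gives
  gamma(k) - sum_i phi_i gamma(k-i) = c_k,
  c_k = sigma^2 * sum_{j=k..q} theta_j psi_{j-k}   (c_k = 0 for k > q),
using gamma(-m) = gamma(m).
Pure AR (q = 0): c_0 = sigma^2 = 1, c_k = 0 for k >= 1.
Equations for k = 0 and k = 1 (AR order 1):
  gamma(0) = phi_1 gamma(1) + c_0
  gamma(1) = phi_1 gamma(0) + c_1
Substituting the second into the first: gamma(0) (1 - phi_1^2) = c_0 + phi_1 c_1, so
  gamma(0) = c_0 / (1 - phi_1^2) = 1 / (1 - (-0.4)^2) = 1 / 0.84 = 1.190476.
  gamma(1) = phi_1 gamma(0) = (-0.4)(1.190476) = -0.47619.
Therefore gamma(1) = -0.4762 (to 4 decimal places).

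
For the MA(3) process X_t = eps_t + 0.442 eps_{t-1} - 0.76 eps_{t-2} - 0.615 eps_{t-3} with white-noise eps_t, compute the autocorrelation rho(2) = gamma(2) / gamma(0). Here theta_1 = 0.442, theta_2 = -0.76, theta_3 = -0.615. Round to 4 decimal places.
\rho(2) = -0.4797

For an MA(q) process with theta_0 = 1, the autocovariance is
  gamma(k) = sigma^2 * sum_{i=0..q-k} theta_i * theta_{i+k},
and rho(k) = gamma(k) / gamma(0). Sigma^2 cancels.
  numerator   = (1)*(-0.76) + (0.442)*(-0.615) = -1.03183.
  denominator = (1)^2 + (0.442)^2 + (-0.76)^2 + (-0.615)^2 = 2.151189.
  rho(2) = -1.03183 / 2.151189 = -0.4797.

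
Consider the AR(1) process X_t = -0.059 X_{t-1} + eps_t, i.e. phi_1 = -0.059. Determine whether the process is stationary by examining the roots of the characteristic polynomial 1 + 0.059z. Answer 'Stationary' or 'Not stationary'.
\text{Stationary}

The AR(p) characteristic polynomial is P(z) = 1 + 0.059z.
Stationarity requires all roots to lie outside the unit circle, i.e. |z| > 1 for every root.
This is linear in z: 1 + (0.059) z = 0  =>  z = -1/(0.059) = -16.949153,  |z| = 16.949153.
Moduli of all roots: 16.9492.
All moduli strictly greater than 1? Yes.
Verdict: Stationary.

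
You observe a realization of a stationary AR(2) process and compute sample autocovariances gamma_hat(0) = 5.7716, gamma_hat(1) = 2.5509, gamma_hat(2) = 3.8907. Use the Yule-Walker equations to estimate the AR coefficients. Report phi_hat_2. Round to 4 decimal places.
\hat\phi_{2} = 0.5950

The Yule-Walker equations for an AR(p) process read, in matrix form,
  Gamma_p phi = r_p,   with   (Gamma_p)_{ij} = gamma(|i - j|),
                       (r_p)_i = gamma(i),   i,j = 1..p.
Substitute the sample gammas (Toeplitz matrix and right-hand side of size 2):
  Gamma_p = [[5.7716, 2.5509], [2.5509, 5.7716]]
  r_p     = [2.5509, 3.8907]
Written out:
  5.7716 phi_1 + 2.5509 phi_2 = 2.5509
  2.5509 phi_1 + 5.7716 phi_2 = 3.8907
Solve by Cramer's rule:
  det = gamma(0)^2 - gamma(1)^2 = (5.7716)^2 - (2.5509)^2 = 33.31136656 - 6.50709081 = 26.80427575
  phi_hat_1 = [gamma(1) gamma(0) - gamma(1) gamma(2)] / det = [(2.5509)(5.7716) - (2.5509)(3.8907)] / 26.80427575 = 4.79798781 / 26.80427575 = 0.179
  phi_hat_2 = [gamma(0) gamma(2) - gamma(1)^2] / det = [(5.7716)(3.8907) - (2.5509)^2] / 26.80427575 = 15.94847331 / 26.80427575 = 0.595
So phi_hat = [0.1790, 0.5950].
Therefore phi_hat_2 = 0.5950.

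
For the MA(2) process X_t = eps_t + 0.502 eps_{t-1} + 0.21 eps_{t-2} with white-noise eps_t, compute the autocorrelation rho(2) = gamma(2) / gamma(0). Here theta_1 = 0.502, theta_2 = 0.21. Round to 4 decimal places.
\rho(2) = 0.1620

For an MA(q) process with theta_0 = 1, the autocovariance is
  gamma(k) = sigma^2 * sum_{i=0..q-k} theta_i * theta_{i+k},
and rho(k) = gamma(k) / gamma(0). Sigma^2 cancels.
  numerator   = (1)*(0.21) = 0.21.
  denominator = (1)^2 + (0.502)^2 + (0.21)^2 = 1.296104.
  rho(2) = 0.21 / 1.296104 = 0.1620.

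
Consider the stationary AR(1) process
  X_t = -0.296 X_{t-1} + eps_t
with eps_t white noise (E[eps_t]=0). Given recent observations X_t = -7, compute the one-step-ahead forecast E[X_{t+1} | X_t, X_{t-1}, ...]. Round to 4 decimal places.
E[X_{t+1} \mid \mathcal F_t] = 2.0720

For an AR(p) model X_t = c + sum_i phi_i X_{t-i} + eps_t, the
one-step-ahead conditional mean is
  E[X_{t+1} | X_t, ...] = c + sum_i phi_i X_{t+1-i}.
Substitute known values:
  E[X_{t+1} | ...] = (-0.296) * (-7)
                   = 2.0720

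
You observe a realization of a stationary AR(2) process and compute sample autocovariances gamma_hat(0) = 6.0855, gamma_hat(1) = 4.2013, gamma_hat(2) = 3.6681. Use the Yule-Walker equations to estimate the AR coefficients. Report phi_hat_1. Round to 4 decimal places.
\hat\phi_{1} = 0.5240

The Yule-Walker equations for an AR(p) process read, in matrix form,
  Gamma_p phi = r_p,   with   (Gamma_p)_{ij} = gamma(|i - j|),
                       (r_p)_i = gamma(i),   i,j = 1..p.
Substitute the sample gammas (Toeplitz matrix and right-hand side of size 2):
  Gamma_p = [[6.0855, 4.2013], [4.2013, 6.0855]]
  r_p     = [4.2013, 3.6681]
Written out:
  6.0855 phi_1 + 4.2013 phi_2 = 4.2013
  4.2013 phi_1 + 6.0855 phi_2 = 3.6681
Solve by Cramer's rule:
  det = gamma(0)^2 - gamma(1)^2 = (6.0855)^2 - (4.2013)^2 = 37.03331025 - 17.65092169 = 19.38238856
  phi_hat_1 = [gamma(1) gamma(0) - gamma(1) gamma(2)] / det = [(4.2013)(6.0855) - (4.2013)(3.6681)] / 19.38238856 = 10.15622262 / 19.38238856 = 0.524
  phi_hat_2 = [gamma(0) gamma(2) - gamma(1)^2] / det = [(6.0855)(3.6681) - (4.2013)^2] / 19.38238856 = 4.67130086 / 19.38238856 = 0.241
So phi_hat = [0.5240, 0.2410].
Therefore phi_hat_1 = 0.5240.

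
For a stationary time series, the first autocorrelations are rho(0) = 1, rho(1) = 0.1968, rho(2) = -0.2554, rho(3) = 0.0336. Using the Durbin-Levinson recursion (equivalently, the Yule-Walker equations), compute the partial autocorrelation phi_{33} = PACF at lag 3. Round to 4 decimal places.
\phi_{33} = 0.1830

The PACF at lag k is phi_{kk}, the last component of the solution
to the Yule-Walker system G_k phi = r_k where
  (G_k)_{ij} = rho(|i - j|), (r_k)_i = rho(i), i,j = 1..k.
Equivalently, Durbin-Levinson gives phi_{kk} iteratively:
  phi_{11} = rho(1)
  phi_{kk} = [rho(k) - sum_{j=1..k-1} phi_{k-1,j} rho(k-j)]
            / [1 - sum_{j=1..k-1} phi_{k-1,j} rho(j)],
  phi_{k,j} = phi_{k-1,j} - phi_{kk} phi_{k-1,k-j},  j = 1..k-1.
Step k = 1:
  phi_11 = rho(1) = 0.1968.
Step k = 2:
  phi_22 = [rho(2) - phi_11 rho(1)] / [1 - phi_11 rho(1)] = [-0.2554 - (0.1968)(0.1968)] / [1 - (0.1968)(0.1968)]
         = -0.29413024 / 0.96126976 = -0.305981.
  Update: phi_21 = phi_11 - phi_22 phi_11 = 0.1968 - (-0.305981)(0.1968) = 0.257017.
Step k = 3:
  phi_33 = [rho(3) - phi_21 rho(2) - phi_22 rho(1)] / [1 - phi_21 rho(1) - phi_22 rho(2)]
    numerator   = 0.0336 - (0.257017)(-0.2554) - (-0.305981)(0.1968) = 0.15945921
    denominator = 1 - (0.257017)(0.1968) - (-0.305981)(-0.2554) = 0.87127151
  phi_33 = 0.15945921 / 0.87127151 = 0.183.
Therefore phi_{33} = 0.1830.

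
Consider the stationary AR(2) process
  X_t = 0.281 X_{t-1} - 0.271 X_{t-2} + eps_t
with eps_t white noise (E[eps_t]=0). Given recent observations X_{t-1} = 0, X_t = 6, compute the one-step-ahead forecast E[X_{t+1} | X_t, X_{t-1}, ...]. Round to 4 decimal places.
E[X_{t+1} \mid \mathcal F_t] = 1.6860

For an AR(p) model X_t = c + sum_i phi_i X_{t-i} + eps_t, the
one-step-ahead conditional mean is
  E[X_{t+1} | X_t, ...] = c + sum_i phi_i X_{t+1-i}.
Substitute known values:
  E[X_{t+1} | ...] = (0.281) * (6) + (-0.271) * (0)
                   = 1.6860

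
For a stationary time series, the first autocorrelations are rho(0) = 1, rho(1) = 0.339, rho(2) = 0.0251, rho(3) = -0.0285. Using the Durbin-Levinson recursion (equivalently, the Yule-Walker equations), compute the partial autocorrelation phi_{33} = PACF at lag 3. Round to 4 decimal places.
\phi_{33} = -0.0040

The PACF at lag k is phi_{kk}, the last component of the solution
to the Yule-Walker system G_k phi = r_k where
  (G_k)_{ij} = rho(|i - j|), (r_k)_i = rho(i), i,j = 1..k.
Equivalently, Durbin-Levinson gives phi_{kk} iteratively:
  phi_{11} = rho(1)
  phi_{kk} = [rho(k) - sum_{j=1..k-1} phi_{k-1,j} rho(k-j)]
            / [1 - sum_{j=1..k-1} phi_{k-1,j} rho(j)],
  phi_{k,j} = phi_{k-1,j} - phi_{kk} phi_{k-1,k-j},  j = 1..k-1.
Step k = 1:
  phi_11 = rho(1) = 0.339.
Step k = 2:
  phi_22 = [rho(2) - phi_11 rho(1)] / [1 - phi_11 rho(1)] = [0.0251 - (0.339)(0.339)] / [1 - (0.339)(0.339)]
         = -0.089821 / 0.885079 = -0.101484.
  Update: phi_21 = phi_11 - phi_22 phi_11 = 0.339 - (-0.101484)(0.339) = 0.373403.
Step k = 3:
  phi_33 = [rho(3) - phi_21 rho(2) - phi_22 rho(1)] / [1 - phi_21 rho(1) - phi_22 rho(2)]
    numerator   = -0.0285 - (0.373403)(0.0251) - (-0.101484)(0.339) = -0.00346947
    denominator = 1 - (0.373403)(0.339) - (-0.101484)(0.0251) = 0.87596364
  phi_33 = -0.00346947 / 0.87596364 = -0.004.
Therefore phi_{33} = -0.0040.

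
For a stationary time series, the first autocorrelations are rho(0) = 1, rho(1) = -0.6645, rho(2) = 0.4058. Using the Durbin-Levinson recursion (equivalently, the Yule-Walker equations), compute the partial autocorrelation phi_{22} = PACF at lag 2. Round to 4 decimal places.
\phi_{22} = -0.0640

The PACF at lag k is phi_{kk}, the last component of the solution
to the Yule-Walker system G_k phi = r_k where
  (G_k)_{ij} = rho(|i - j|), (r_k)_i = rho(i), i,j = 1..k.
Equivalently, Durbin-Levinson gives phi_{kk} iteratively:
  phi_{11} = rho(1)
  phi_{kk} = [rho(k) - sum_{j=1..k-1} phi_{k-1,j} rho(k-j)]
            / [1 - sum_{j=1..k-1} phi_{k-1,j} rho(j)],
  phi_{k,j} = phi_{k-1,j} - phi_{kk} phi_{k-1,k-j},  j = 1..k-1.
Step k = 1:
  phi_11 = rho(1) = -0.6645.
Step k = 2:
  phi_22 = [rho(2) - phi_11 rho(1)] / [1 - phi_11 rho(1)] = [0.4058 - (-0.6645)(-0.6645)] / [1 - (-0.6645)(-0.6645)]
         = -0.03576025 / 0.55843975 = -0.064.
Therefore phi_{22} = -0.0640.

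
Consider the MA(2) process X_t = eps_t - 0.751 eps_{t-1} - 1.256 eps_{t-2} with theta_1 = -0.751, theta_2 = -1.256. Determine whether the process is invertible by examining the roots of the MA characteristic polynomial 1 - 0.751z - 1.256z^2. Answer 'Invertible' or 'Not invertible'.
\text{Not invertible}

The MA(q) characteristic polynomial is P(z) = 1 - 0.751z - 1.256z^2.
Invertibility requires all roots to lie outside the unit circle, i.e. |z| > 1 for every root.
Set 1 + (-0.751) z + (-1.256) z^2 = 0, i.e. a z^2 + b z + c = 0 with a = -1.256, b = -0.751, c = 1.
Discriminant D = b^2 - 4ac = (-0.751)^2 - 4*(-1.256)*1 = 0.564001 - (-5.024) = 5.588001.
D >= 0, so the roots are real: z = (-b +/- sqrt(D)) / (2a) = (0.751 +/- 2.363895) / (-2.512).
  z_1 = (0.751 + 2.363895) / (-2.512) = -1.24,   |z_1| = 1.24.
  z_2 = (0.751 - 2.363895) / (-2.512) = 0.6421,   |z_2| = 0.6421.
Moduli of all roots: 1.2400, 0.6421.
All moduli strictly greater than 1? No.
Verdict: Not invertible.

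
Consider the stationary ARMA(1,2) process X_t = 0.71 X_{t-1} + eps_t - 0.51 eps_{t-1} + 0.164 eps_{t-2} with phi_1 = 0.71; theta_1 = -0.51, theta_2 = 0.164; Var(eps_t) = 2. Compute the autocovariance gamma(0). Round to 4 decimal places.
\gamma(0) = 2.4576

Multiply the model equation by X_{t-k} and take expectations. With theta_0 = psi_0 = 1 and psi_j the MA(infinity) weights, this gives
  gamma(k) - sum_i phi_i gamma(k-i) = c_k,
  c_k = sigma^2 * sum_{j=k..q} theta_j psi_{j-k}   (c_k = 0 for k > q),
using gamma(-m) = gamma(m).
psi-weights needed (psi_j = theta_j + sum_i phi_i psi_{j-i}):
  psi_1 = theta_1 + phi_1 = -0.51 + (0.71) = 0.2
  psi_2 = theta_2 + phi_1 psi_1 = 0.164 + (0.71)(0.2) = 0.306
Right-hand sides:
  c_0 = sigma^2 (1 + theta_1 psi_1 + theta_2 psi_2) = 2 * (1 + (-0.51)(0.2) + (0.164)(0.306)) = 2 * 0.948184 = 1.896368
  c_1 = sigma^2 (theta_1 + theta_2 psi_1) = 2 * (-0.51 + (0.164)(0.2)) = -0.9544
  c_2 = sigma^2 theta_2 = 2 * (0.164) = 0.328
Equations for k = 0 and k = 1 (AR order 1):
  gamma(0) = phi_1 gamma(1) + c_0
  gamma(1) = phi_1 gamma(0) + c_1
Substituting the second into the first: gamma(0) (1 - phi_1^2) = c_0 + phi_1 c_1, so
  gamma(0) = (c_0 + phi_1 c_1) / (1 - phi_1^2) = (1.896368 + (0.71)(-0.9544)) / (1 - (0.71)^2) = 1.218744 / 0.4959 = 2.457641.
Therefore gamma(0) = 2.4576 (to 4 decimal places).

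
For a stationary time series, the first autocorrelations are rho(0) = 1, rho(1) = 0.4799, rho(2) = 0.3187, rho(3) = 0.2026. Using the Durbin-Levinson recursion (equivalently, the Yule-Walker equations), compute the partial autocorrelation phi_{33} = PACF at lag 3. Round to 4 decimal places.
\phi_{33} = 0.0159

The PACF at lag k is phi_{kk}, the last component of the solution
to the Yule-Walker system G_k phi = r_k where
  (G_k)_{ij} = rho(|i - j|), (r_k)_i = rho(i), i,j = 1..k.
Equivalently, Durbin-Levinson gives phi_{kk} iteratively:
  phi_{11} = rho(1)
  phi_{kk} = [rho(k) - sum_{j=1..k-1} phi_{k-1,j} rho(k-j)]
            / [1 - sum_{j=1..k-1} phi_{k-1,j} rho(j)],
  phi_{k,j} = phi_{k-1,j} - phi_{kk} phi_{k-1,k-j},  j = 1..k-1.
Step k = 1:
  phi_11 = rho(1) = 0.4799.
Step k = 2:
  phi_22 = [rho(2) - phi_11 rho(1)] / [1 - phi_11 rho(1)] = [0.3187 - (0.4799)(0.4799)] / [1 - (0.4799)(0.4799)]
         = 0.08839599 / 0.76969599 = 0.114845.
  Update: phi_21 = phi_11 - phi_22 phi_11 = 0.4799 - (0.114845)(0.4799) = 0.424786.
Step k = 3:
  phi_33 = [rho(3) - phi_21 rho(2) - phi_22 rho(1)] / [1 - phi_21 rho(1) - phi_22 rho(2)]
    numerator   = 0.2026 - (0.424786)(0.3187) - (0.114845)(0.4799) = 0.01210652
    denominator = 1 - (0.424786)(0.4799) - (0.114845)(0.3187) = 0.75954412
  phi_33 = 0.01210652 / 0.75954412 = 0.0159.
Therefore phi_{33} = 0.0159.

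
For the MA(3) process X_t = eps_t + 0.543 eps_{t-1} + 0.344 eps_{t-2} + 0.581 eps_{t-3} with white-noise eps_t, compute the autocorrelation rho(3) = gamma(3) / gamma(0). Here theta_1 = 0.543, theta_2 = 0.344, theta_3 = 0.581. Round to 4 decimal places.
\rho(3) = 0.3319

For an MA(q) process with theta_0 = 1, the autocovariance is
  gamma(k) = sigma^2 * sum_{i=0..q-k} theta_i * theta_{i+k},
and rho(k) = gamma(k) / gamma(0). Sigma^2 cancels.
  numerator   = (1)*(0.581) = 0.581.
  denominator = (1)^2 + (0.543)^2 + (0.344)^2 + (0.581)^2 = 1.750746.
  rho(3) = 0.581 / 1.750746 = 0.3319.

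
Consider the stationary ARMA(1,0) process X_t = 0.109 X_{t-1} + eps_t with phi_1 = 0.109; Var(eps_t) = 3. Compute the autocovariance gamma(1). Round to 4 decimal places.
\gamma(1) = 0.3309

Multiply the model equation by X_{t-k} and take expectations. With theta_0 = psi_0 = 1 and psi_j the MA(infinity) weights, this gives
  gamma(k) - sum_i phi_i gamma(k-i) = c_k,
  c_k = sigma^2 * sum_{j=k..q} theta_j psi_{j-k}   (c_k = 0 for k > q),
using gamma(-m) = gamma(m).
Pure AR (q = 0): c_0 = sigma^2 = 3, c_k = 0 for k >= 1.
Equations for k = 0 and k = 1 (AR order 1):
  gamma(0) = phi_1 gamma(1) + c_0
  gamma(1) = phi_1 gamma(0) + c_1
Substituting the second into the first: gamma(0) (1 - phi_1^2) = c_0 + phi_1 c_1, so
  gamma(0) = c_0 / (1 - phi_1^2) = 3 / (1 - (0.109)^2) = 3 / 0.988119 = 3.036072.
  gamma(1) = phi_1 gamma(0) = (0.109)(3.036072) = 0.330932.
Therefore gamma(1) = 0.3309 (to 4 decimal places).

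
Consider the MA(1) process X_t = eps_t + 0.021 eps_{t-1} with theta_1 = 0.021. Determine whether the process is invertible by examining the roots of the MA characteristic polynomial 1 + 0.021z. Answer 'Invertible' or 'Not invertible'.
\text{Invertible}

The MA(q) characteristic polynomial is P(z) = 1 + 0.021z.
Invertibility requires all roots to lie outside the unit circle, i.e. |z| > 1 for every root.
This is linear in z: 1 + (0.021) z = 0  =>  z = -1/(0.021) = -47.619048,  |z| = 47.619048.
Moduli of all roots: 47.6190.
All moduli strictly greater than 1? Yes.
Verdict: Invertible.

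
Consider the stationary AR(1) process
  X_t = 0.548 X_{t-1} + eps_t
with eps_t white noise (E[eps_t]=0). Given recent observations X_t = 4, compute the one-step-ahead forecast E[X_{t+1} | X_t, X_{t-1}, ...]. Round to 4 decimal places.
E[X_{t+1} \mid \mathcal F_t] = 2.1920

For an AR(p) model X_t = c + sum_i phi_i X_{t-i} + eps_t, the
one-step-ahead conditional mean is
  E[X_{t+1} | X_t, ...] = c + sum_i phi_i X_{t+1-i}.
Substitute known values:
  E[X_{t+1} | ...] = (0.548) * (4)
                   = 2.1920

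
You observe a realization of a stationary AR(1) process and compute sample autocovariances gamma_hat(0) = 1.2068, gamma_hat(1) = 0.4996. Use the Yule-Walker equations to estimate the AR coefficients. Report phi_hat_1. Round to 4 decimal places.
\hat\phi_{1} = 0.4140

The Yule-Walker equations for an AR(p) process read, in matrix form,
  Gamma_p phi = r_p,   with   (Gamma_p)_{ij} = gamma(|i - j|),
                       (r_p)_i = gamma(i),   i,j = 1..p.
Substitute the sample gammas (Toeplitz matrix and right-hand side of size 1):
  Gamma_p = [[1.2068]]
  r_p     = [0.4996]
With p = 1 this is the single equation gamma(0) phi_1 = gamma(1):
  phi_hat_1 = gamma(1) / gamma(0) = 0.4996 / 1.2068 = 0.4140.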